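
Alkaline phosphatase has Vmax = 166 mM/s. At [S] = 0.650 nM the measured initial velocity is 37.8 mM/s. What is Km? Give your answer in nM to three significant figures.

2.20 nM

From v = Vmax[S]/(Km+[S]), Km = [S](Vmax − v)/v.
Km = 0.650 × (166 − 37.8) / 37.8 = 83.33/37.8 = 2.20 nM.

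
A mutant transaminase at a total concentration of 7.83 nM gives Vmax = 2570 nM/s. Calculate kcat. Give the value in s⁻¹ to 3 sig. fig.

328 s⁻¹

kcat = Vmax/[E]total = 2570 nM/s / 7.83 nM = 328 s⁻¹.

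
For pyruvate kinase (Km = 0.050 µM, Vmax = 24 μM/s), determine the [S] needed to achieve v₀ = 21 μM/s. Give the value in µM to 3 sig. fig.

0.350 µM

The required fractional saturation is v/Vmax = 21/24 = 0.8750.
Then [S]/(Km+[S]) = 0.8750 ⇒ [S] = 0.050 × 0.8750/(1 − 0.8750) = 0.350 µM.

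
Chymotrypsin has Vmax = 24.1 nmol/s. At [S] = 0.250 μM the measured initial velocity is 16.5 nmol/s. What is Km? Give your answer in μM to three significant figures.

v/Vmax = 16.5/24.1 = 0.6846 = [S]/(Km+[S]).
So Km + [S] = [S]/0.6846 = 0.3652 μM, giving Km = 0.3652 − 0.250 = 0.115 μM.

0.115 μM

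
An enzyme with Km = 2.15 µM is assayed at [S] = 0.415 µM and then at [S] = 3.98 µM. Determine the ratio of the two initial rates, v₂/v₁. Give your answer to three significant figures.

Since Vmax cancels, v₂/v₁ = [S]₂(Km+[S]₁) / [S]₁(Km+[S]₂).
= 3.98×(2.15+0.415) / (0.415×(2.15+3.98)) = 10.21/2.544 = 4.01.

4.01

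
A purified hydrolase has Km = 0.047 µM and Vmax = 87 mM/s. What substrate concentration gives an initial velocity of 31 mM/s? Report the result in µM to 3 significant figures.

The required fractional saturation is v/Vmax = 31/87 = 0.3563.
Then [S]/(Km+[S]) = 0.3563 ⇒ [S] = 0.047 × 0.3563/(1 − 0.3563) = 0.0260 µM.

0.0260 µM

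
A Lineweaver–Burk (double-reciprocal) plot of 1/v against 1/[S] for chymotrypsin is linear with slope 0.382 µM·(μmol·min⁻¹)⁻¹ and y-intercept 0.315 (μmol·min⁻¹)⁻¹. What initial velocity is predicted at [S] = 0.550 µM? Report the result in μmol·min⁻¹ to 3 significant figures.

The y-intercept is 1/Vmax, so Vmax = 1/0.315 = 3.17 μmol·min⁻¹.
The slope is Km/Vmax, so Km = 0.382 × 3.17 = 1.21 µM.
Then v = 3.17 × 0.550/(1.21 + 0.550) = 0.991 μmol·min⁻¹.

0.991 μmol·min⁻¹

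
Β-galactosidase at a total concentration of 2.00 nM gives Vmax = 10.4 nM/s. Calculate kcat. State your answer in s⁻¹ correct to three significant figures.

5.20 s⁻¹

kcat = Vmax/[E]total = 10.4 nM/s / 2.00 nM = 5.20 s⁻¹.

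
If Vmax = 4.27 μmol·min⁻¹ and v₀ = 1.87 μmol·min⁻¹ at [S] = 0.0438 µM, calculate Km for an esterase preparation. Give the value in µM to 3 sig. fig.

0.0562 µM

From v = Vmax[S]/(Km+[S]), Km = [S](Vmax − v)/v.
Km = 0.0438 × (4.27 − 1.87) / 1.87 = 0.1051/1.87 = 0.0562 µM.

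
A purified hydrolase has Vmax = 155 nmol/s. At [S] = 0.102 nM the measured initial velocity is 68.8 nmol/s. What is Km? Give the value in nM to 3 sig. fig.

From v = Vmax[S]/(Km+[S]), Km = [S](Vmax − v)/v.
Km = 0.102 × (155 − 68.8) / 68.8 = 8.792/68.8 = 0.128 nM.

0.128 nM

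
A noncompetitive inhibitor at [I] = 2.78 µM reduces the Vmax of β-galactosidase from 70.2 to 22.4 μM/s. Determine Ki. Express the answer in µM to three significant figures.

1.30 µM

Noncompetitive: Vmax,app = Vmax/α with α = 1 + [I]/Ki.
α = Vmax/Vmax,app = 70.2/22.4 = 3.134.
Since α = 1 + [I]/Ki, [I]/Ki = 3.134 − 1 = 2.134 and Ki = 2.78/2.134 = 1.30 µM.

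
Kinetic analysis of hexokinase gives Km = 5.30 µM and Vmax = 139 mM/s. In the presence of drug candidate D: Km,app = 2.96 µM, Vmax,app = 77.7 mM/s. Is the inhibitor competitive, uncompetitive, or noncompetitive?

uncompetitive

Both Km and Vmax decrease by the same factor (~1.79-fold) — characteristic of uncompetitive inhibition.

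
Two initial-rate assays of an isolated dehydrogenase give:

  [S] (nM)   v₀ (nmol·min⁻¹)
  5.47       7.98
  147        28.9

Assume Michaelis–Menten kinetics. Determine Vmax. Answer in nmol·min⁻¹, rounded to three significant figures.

32.2 nmol·min⁻¹

From v = Vmax[S]/(Km+[S]), each point gives Vmax = v(Km+[S])/[S].
Equating: 7.98(Km+5.47)/5.47 = 28.9(Km+147)/147.
1.459·Km + 7.98 = 0.1966·Km + 28.9, so (1.459 − 0.1966)·Km = 28.9 − 7.98.
Km = 20.92/1.262 = 16.6 nM; then Vmax = 7.98(16.6+5.47)/5.47 = 32.2 nmol·min⁻¹.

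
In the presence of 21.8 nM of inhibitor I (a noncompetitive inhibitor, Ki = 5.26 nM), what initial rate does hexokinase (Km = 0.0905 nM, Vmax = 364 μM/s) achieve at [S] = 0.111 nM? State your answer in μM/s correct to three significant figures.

39.0 μM/s

With α = 1 + [I]/Ki = 1 + 21.8/5.26 = 5.144, the noncompetitive rate law is v = (Vmax/α)·[S] / (Km + [S]).
v = (364/5.144)×0.111 / (0.0905 + 0.111) = 7.854/0.2015 = 39.0 μM/s.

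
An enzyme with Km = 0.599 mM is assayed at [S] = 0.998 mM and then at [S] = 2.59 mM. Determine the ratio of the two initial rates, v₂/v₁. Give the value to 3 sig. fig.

The fractional saturations are [S]/(Km+[S]) = 0.998/1.597 = 0.6249 and 2.59/3.189 = 0.8122.
v₂/v₁ is just their ratio: 0.8122/0.6249 = 1.30.

1.30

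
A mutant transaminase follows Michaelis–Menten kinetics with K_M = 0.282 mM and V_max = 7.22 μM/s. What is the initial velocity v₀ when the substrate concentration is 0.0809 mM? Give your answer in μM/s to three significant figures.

1.61 μM/s

v = Vmax·[S]/(Km + [S]) = 7.22 × 0.0809 / (0.282 + 0.0809)
  = 0.5841 / 0.3629 = 1.61 μM/s.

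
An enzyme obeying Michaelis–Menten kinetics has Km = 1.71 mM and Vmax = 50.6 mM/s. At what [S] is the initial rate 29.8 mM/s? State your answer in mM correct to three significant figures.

2.45 mM

The required fractional saturation is v/Vmax = 29.8/50.6 = 0.5889.
Then [S]/(Km+[S]) = 0.5889 ⇒ [S] = 1.71 × 0.5889/(1 − 0.5889) = 2.45 mM.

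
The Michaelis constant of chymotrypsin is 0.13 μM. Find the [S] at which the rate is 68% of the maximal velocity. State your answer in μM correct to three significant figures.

0.276 μM

v/Vmax = [S]/(Km+[S]) = 0.68, so [S] = Km·0.68/(1 − 0.68) = 0.13 × 2.125.
[S] = 0.276 μM.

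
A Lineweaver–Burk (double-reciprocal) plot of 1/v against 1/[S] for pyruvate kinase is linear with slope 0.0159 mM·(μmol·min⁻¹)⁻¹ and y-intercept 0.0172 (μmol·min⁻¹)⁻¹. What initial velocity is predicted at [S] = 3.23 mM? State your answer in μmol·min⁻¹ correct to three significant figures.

45.2 μmol·min⁻¹

The y-intercept is 1/Vmax, so Vmax = 1/0.0172 = 58.1 μmol·min⁻¹.
The slope is Km/Vmax, so Km = 0.0159 × 58.1 = 0.924 mM.
Then v = 58.1 × 3.23/(0.924 + 3.23) = 45.2 μmol·min⁻¹.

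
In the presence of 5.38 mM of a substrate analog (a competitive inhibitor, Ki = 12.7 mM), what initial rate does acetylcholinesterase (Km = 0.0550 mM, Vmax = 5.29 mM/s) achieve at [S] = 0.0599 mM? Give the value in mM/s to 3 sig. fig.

α = 1 + [I]/Ki = 1 + 5.38/12.7 = 1.424.
For a competitive inhibitor, Vmax is unchanged and the apparent Km becomes α·Km: Km,app = 0.0783 mM, Vmax,app = 5.29 mM/s.
v = Vmax,app·[S]/(Km,app + [S]) = 5.29 × 0.0599/(0.0783 + 0.0599) = 2.29 mM/s.

2.29 mM/s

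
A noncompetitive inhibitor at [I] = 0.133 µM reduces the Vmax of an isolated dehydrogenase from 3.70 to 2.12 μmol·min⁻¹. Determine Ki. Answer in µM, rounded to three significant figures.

Noncompetitive: Vmax,app = Vmax/α with α = 1 + [I]/Ki.
α = Vmax/Vmax,app = 3.70/2.12 = 1.745.
Since α = 1 + [I]/Ki, [I]/Ki = 1.745 − 1 = 0.7453 and Ki = 0.133/0.7453 = 0.178 µM.

0.178 µM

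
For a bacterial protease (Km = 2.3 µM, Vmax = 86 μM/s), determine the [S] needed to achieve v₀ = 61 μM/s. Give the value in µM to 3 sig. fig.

5.61 µM

Rearranging v = Vmax[S]/(Km+[S]) gives [S] = Km·v/(Vmax − v).
[S] = 2.3 × 61 / (86 − 61) = 140.3/25.00 = 5.61 µM.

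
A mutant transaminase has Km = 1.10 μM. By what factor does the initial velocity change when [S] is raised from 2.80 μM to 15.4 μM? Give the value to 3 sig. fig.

Since Vmax cancels, v₂/v₁ = [S]₂(Km+[S]₁) / [S]₁(Km+[S]₂).
= 15.4×(1.10+2.80) / (2.80×(1.10+15.4)) = 60.06/46.20 = 1.30.

1.30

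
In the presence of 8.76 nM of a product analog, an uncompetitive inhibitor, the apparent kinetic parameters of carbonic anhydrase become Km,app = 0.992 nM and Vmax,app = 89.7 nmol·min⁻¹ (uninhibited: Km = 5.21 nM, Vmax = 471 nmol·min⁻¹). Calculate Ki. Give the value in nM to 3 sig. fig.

2.06 nM

Uncompetitive: Vmax,app = Vmax/α (and Km,app = Km/α) with α = 1 + [I]/Ki.
α = Vmax/Vmax,app = 471/89.7 = 5.251.
Since α = 1 + [I]/Ki, [I]/Ki = 5.251 − 1 = 4.251 and Ki = 8.76/4.251 = 2.06 nM.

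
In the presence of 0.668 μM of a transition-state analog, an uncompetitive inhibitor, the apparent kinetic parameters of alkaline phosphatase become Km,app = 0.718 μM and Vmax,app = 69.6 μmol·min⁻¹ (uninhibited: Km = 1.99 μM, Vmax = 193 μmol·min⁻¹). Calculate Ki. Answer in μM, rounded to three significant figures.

0.377 μM

Uncompetitive: Vmax,app = Vmax/α (and Km,app = Km/α) with α = 1 + [I]/Ki.
α = Vmax/Vmax,app = 193/69.6 = 2.773.
Ki = [I]/(α − 1) = 0.668/1.773 = 0.377 μM.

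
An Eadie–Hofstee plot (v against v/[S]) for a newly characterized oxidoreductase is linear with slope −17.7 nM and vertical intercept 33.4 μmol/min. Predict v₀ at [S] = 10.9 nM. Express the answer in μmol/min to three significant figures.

In the Eadie–Hofstee form v = Vmax − Km·(v/[S]), the slope is −Km and the intercept is Vmax, so Km = 17.7 nM and Vmax = 33.4 μmol/min.
v = 33.4 × 10.9/(17.7 + 10.9) = 12.7 μmol/min.

12.7 μmol/min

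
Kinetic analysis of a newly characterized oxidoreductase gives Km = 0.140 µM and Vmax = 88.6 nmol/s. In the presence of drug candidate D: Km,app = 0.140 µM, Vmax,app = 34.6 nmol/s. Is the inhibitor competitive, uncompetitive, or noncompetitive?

noncompetitive

Vmax decreases (88.6 → 34.6 nmol/s) while Km is unchanged — pure noncompetitive inhibition.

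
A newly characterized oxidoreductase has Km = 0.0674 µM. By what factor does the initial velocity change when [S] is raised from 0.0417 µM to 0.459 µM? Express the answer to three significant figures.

The fractional saturations are [S]/(Km+[S]) = 0.0417/0.1091 = 0.3822 and 0.459/0.5264 = 0.8720.
v₂/v₁ is just their ratio: 0.8720/0.3822 = 2.28.

2.28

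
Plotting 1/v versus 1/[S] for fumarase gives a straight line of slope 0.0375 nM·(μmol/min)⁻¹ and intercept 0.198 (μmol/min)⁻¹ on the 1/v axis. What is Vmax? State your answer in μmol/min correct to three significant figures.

The y-intercept of a Lineweaver–Burk plot equals 1/Vmax, so Vmax = 1/0.198 = 5.05 μmol/min.

5.05 μmol/min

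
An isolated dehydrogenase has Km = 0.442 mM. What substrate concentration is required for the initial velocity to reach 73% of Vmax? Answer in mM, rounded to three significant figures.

v/Vmax = [S]/(Km+[S]) = 0.73, so [S] = Km·0.73/(1 − 0.73) = 0.442 × 2.704.
[S] = 1.20 mM.

1.20 mM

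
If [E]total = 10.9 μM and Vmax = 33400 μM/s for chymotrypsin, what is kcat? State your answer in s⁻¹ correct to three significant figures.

kcat = Vmax/[E]total = 33400 μM/s / 10.9 μM = 3060 s⁻¹.

3060 s⁻¹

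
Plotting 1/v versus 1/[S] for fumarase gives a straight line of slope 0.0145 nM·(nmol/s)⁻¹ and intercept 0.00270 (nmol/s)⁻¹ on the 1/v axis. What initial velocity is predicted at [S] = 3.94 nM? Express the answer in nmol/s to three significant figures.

The y-intercept is 1/Vmax, so Vmax = 1/0.00270 = 370 nmol/s.
The slope is Km/Vmax, so Km = 0.0145 × 370 = 5.37 nM.
Then v = 370 × 3.94/(5.37 + 3.94) = 157 nmol/s.

157 nmol/s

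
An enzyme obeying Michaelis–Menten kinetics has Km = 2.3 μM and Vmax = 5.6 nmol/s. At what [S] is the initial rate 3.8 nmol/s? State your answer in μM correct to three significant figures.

4.86 μM

Rearranging v = Vmax[S]/(Km+[S]) gives [S] = Km·v/(Vmax − v).
[S] = 2.3 × 3.8 / (5.6 − 3.8) = 8.740/1.800 = 4.86 μM.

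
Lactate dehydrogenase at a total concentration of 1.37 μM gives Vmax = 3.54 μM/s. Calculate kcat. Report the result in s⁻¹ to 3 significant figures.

kcat = Vmax/[E]total = 3.54 μM/s / 1.37 μM = 2.58 s⁻¹.

2.58 s⁻¹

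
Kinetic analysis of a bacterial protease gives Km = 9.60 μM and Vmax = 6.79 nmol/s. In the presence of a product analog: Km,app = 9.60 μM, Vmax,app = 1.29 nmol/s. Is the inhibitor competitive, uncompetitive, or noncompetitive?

noncompetitive

Vmax decreases (6.79 → 1.29 nmol/s) while Km is unchanged — pure noncompetitive inhibition.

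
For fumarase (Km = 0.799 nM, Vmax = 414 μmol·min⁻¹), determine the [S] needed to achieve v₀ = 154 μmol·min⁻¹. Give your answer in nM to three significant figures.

Rearranging v = Vmax[S]/(Km+[S]) gives [S] = Km·v/(Vmax − v).
[S] = 0.799 × 154 / (414 − 154) = 123.0/260.0 = 0.473 nM.

0.473 nM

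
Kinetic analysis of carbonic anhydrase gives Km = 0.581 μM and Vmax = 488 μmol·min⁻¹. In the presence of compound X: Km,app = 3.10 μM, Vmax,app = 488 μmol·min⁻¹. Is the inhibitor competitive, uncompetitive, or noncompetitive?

competitive

Km increases (0.581 → 3.10 μM) while Vmax is unchanged — the hallmark of competitive inhibition.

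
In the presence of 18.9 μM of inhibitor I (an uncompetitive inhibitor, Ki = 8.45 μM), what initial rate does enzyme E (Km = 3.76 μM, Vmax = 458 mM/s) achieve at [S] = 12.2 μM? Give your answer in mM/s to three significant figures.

α = 1 + [I]/Ki = 1 + 18.9/8.45 = 3.237.
For an uncompetitive inhibitor, both parameters are divided by α, giving Vmax/α and Km/α: Km,app = 1.16 μM, Vmax,app = 142 mM/s.
v = Vmax,app·[S]/(Km,app + [S]) = 142 × 12.2/(1.16 + 12.2) = 129 mM/s.

129 mM/s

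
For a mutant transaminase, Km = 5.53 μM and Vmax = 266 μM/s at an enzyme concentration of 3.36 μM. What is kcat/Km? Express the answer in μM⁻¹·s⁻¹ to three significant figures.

kcat = Vmax/[E]total = 266/3.36 = 79.2 s⁻¹.
kcat/Km = 79.2/5.53 = 14.3 μM⁻¹·s⁻¹.

14.3 μM⁻¹·s⁻¹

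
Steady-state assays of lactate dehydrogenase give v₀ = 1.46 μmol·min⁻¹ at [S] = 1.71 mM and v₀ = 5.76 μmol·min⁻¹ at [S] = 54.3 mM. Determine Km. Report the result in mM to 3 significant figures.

5.75 mM

In reciprocal form, 1/v = (Km/Vmax)·(1/[S]) + 1/Vmax. The two points give (1/[S], 1/v) = (0.5848, 0.6849) and (0.01842, 0.1736).
Slope = (0.6849 − 0.1736)/(0.5848 − 0.01842) = 0.9028; intercept = 0.6849 − 0.9028×0.5848 = 0.1570.
Vmax = 1/intercept = 6.37 μmol·min⁻¹; Km = slope × Vmax = 0.9028 × 6.37 = 5.75 mM.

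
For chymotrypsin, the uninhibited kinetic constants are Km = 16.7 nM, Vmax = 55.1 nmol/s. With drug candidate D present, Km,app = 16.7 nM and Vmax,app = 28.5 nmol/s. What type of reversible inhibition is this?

Vmax decreases (55.1 → 28.5 nmol/s) while Km is unchanged — pure noncompetitive inhibition.

noncompetitive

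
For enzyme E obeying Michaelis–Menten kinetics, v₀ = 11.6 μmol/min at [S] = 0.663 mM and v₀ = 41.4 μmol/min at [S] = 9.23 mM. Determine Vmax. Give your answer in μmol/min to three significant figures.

51.7 μmol/min

From v = Vmax[S]/(Km+[S]), each point gives Vmax = v(Km+[S])/[S].
Equating: 11.6(Km+0.663)/0.663 = 41.4(Km+9.23)/9.23.
17.50·Km + 11.6 = 4.485·Km + 41.4, so (17.50 − 4.485)·Km = 41.4 − 11.6.
Km = 29.80/13.01 = 2.29 mM; then Vmax = 11.6(2.29+0.663)/0.663 = 51.7 μmol/min.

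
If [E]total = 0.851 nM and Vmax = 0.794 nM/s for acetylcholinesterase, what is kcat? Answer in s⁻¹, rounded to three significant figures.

0.933 s⁻¹

kcat = Vmax/[E]total = 0.794 nM/s / 0.851 nM = 0.933 s⁻¹.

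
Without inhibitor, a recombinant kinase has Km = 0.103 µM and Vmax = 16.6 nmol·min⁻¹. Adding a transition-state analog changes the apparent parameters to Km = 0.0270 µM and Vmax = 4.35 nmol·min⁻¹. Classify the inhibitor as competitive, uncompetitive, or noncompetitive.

uncompetitive

Both Km and Vmax decrease by the same factor (~3.82-fold) — characteristic of uncompetitive inhibition.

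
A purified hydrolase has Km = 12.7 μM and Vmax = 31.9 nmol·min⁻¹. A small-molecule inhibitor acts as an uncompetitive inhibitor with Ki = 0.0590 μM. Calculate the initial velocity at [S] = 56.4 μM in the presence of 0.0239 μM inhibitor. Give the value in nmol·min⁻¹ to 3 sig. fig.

With α = 1 + [I]/Ki = 1 + 0.0239/0.0590 = 1.405, the uncompetitive rate law is v = (Vmax/α)·[S] / (Km/α + [S]).
v = (31.9/1.405)×56.4 / (12.7/1.405 + 56.4) = 1280/65.44 = 19.6 nmol·min⁻¹.

19.6 nmol·min⁻¹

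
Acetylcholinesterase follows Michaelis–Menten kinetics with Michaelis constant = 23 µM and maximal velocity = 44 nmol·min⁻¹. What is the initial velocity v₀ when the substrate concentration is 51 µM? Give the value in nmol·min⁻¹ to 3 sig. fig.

30.3 nmol·min⁻¹

v = Vmax·[S]/(Km + [S]) = 44 × 51 / (23 + 51)
  = 2244 / 74.00 = 30.3 nmol·min⁻¹.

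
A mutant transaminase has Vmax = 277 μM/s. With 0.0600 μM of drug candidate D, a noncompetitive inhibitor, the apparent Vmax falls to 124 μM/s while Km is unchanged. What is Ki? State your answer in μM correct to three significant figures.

Noncompetitive: Vmax,app = Vmax/α with α = 1 + [I]/Ki.
α = Vmax/Vmax,app = 277/124 = 2.234.
Ki = [I]/(α − 1) = 0.0600/1.234 = 0.0486 μM.

0.0486 μM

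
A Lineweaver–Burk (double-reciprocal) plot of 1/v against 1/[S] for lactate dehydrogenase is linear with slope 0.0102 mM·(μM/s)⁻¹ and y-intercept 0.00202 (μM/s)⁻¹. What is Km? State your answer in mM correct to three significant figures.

5.05 mM

y-intercept = 1/Vmax ⇒ Vmax = 495 μM/s; slope = Km/Vmax ⇒ Km = slope × Vmax.
Km = 0.0102 × 495 = 5.05 mM.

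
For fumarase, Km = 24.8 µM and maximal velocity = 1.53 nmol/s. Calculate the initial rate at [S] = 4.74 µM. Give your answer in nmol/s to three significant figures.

0.246 nmol/s

v = Vmax·[S]/(Km + [S]) = 1.53 × 4.74 / (24.8 + 4.74)
  = 7.252 / 29.54 = 0.246 nmol/s.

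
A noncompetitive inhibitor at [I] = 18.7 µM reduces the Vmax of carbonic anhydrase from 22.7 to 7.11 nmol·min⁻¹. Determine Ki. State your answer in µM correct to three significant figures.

8.53 µM

Noncompetitive: Vmax,app = Vmax/α with α = 1 + [I]/Ki.
α = Vmax/Vmax,app = 22.7/7.11 = 3.193.
Since α = 1 + [I]/Ki, [I]/Ki = 3.193 − 1 = 2.193 and Ki = 18.7/2.193 = 8.53 µM.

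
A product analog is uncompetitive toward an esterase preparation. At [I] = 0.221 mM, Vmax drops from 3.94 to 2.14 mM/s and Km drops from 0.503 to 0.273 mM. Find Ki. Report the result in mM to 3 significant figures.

Uncompetitive: Vmax,app = Vmax/α (and Km,app = Km/α) with α = 1 + [I]/Ki.
α = Vmax/Vmax,app = 3.94/2.14 = 1.841.
Ki = [I]/(α − 1) = 0.221/0.8411 = 0.263 mM.

0.263 mM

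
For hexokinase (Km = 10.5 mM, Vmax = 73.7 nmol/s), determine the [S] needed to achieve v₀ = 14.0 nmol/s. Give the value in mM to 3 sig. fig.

The required fractional saturation is v/Vmax = 14.0/73.7 = 0.1900.
Then [S]/(Km+[S]) = 0.1900 ⇒ [S] = 10.5 × 0.1900/(1 − 0.1900) = 2.46 mM.

2.46 mM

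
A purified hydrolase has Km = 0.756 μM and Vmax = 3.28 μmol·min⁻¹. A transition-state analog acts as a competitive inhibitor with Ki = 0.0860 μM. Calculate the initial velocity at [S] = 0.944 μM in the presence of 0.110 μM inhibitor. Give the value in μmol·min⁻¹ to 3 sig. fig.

1.16 μmol·min⁻¹

α = 1 + [I]/Ki = 1 + 0.110/0.0860 = 2.279.
For a competitive inhibitor, Vmax is unchanged and the apparent Km becomes α·Km: Km,app = 1.72 μM, Vmax,app = 3.28 μmol·min⁻¹.
v = Vmax,app·[S]/(Km,app + [S]) = 3.28 × 0.944/(1.72 + 0.944) = 1.16 μmol·min⁻¹.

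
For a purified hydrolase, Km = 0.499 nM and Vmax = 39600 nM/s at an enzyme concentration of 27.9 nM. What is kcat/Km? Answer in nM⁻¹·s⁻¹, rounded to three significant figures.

2840 nM⁻¹·s⁻¹

kcat = Vmax/[E]total = 39600/27.9 = 1420 s⁻¹.
kcat/Km = 1420/0.499 = 2840 nM⁻¹·s⁻¹.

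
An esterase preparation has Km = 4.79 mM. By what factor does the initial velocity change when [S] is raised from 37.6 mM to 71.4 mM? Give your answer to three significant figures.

1.06

The fractional saturations are [S]/(Km+[S]) = 37.6/42.39 = 0.8870 and 71.4/76.19 = 0.9371.
v₂/v₁ is just their ratio: 0.9371/0.8870 = 1.06.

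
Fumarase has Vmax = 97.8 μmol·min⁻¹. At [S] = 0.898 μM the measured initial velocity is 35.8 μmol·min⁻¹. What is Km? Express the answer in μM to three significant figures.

From v = Vmax[S]/(Km+[S]), Km = [S](Vmax − v)/v.
Km = 0.898 × (97.8 − 35.8) / 35.8 = 55.68/35.8 = 1.56 μM.

1.56 μM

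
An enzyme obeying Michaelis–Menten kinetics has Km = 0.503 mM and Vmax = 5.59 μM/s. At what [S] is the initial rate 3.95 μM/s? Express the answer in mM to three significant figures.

1.21 mM

The required fractional saturation is v/Vmax = 3.95/5.59 = 0.7066.
Then [S]/(Km+[S]) = 0.7066 ⇒ [S] = 0.503 × 0.7066/(1 − 0.7066) = 1.21 mM.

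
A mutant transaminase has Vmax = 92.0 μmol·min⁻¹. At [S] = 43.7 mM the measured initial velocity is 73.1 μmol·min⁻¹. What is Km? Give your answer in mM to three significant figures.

11.3 mM

From v = Vmax[S]/(Km+[S]), Km = [S](Vmax − v)/v.
Km = 43.7 × (92.0 − 73.1) / 73.1 = 825.9/73.1 = 11.3 mM.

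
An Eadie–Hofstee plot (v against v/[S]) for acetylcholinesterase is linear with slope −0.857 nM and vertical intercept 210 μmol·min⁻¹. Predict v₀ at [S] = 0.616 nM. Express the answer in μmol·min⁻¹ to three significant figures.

87.8 μmol·min⁻¹

In the Eadie–Hofstee form v = Vmax − Km·(v/[S]), the slope is −Km and the intercept is Vmax, so Km = 0.857 nM and Vmax = 210 μmol·min⁻¹.
v = 210 × 0.616/(0.857 + 0.616) = 87.8 μmol·min⁻¹.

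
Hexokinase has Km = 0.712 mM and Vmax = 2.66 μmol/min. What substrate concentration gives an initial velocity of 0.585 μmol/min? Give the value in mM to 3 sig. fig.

Rearranging v = Vmax[S]/(Km+[S]) gives [S] = Km·v/(Vmax − v).
[S] = 0.712 × 0.585 / (2.66 − 0.585) = 0.4165/2.075 = 0.201 mM.

0.201 mM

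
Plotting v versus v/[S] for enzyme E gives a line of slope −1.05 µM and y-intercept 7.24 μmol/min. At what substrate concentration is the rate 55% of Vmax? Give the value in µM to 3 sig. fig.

1.28 µM

The Eadie–Hofstee slope gives Km = 1.05 µM (slope = −Km).
v/Vmax = [S]/(Km+[S]) = 0.55 ⇒ [S] = Km·0.55/(1−0.55) = 1.05 × 1.222 = 1.28 µM.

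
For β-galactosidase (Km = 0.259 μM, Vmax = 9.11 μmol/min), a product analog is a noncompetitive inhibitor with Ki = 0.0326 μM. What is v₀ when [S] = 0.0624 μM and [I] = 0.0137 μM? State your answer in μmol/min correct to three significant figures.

1.25 μmol/min

With α = 1 + [I]/Ki = 1 + 0.0137/0.0326 = 1.420, the noncompetitive rate law is v = (Vmax/α)·[S] / (Km + [S]).
v = (9.11/1.420)×0.0624 / (0.259 + 0.0624) = 0.4003/0.3214 = 1.25 μmol/min.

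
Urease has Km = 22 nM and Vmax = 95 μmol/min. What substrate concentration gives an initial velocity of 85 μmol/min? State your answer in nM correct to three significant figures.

187 nM

Rearranging v = Vmax[S]/(Km+[S]) gives [S] = Km·v/(Vmax − v).
[S] = 22 × 85 / (95 − 85) = 1870/10.00 = 187 nM.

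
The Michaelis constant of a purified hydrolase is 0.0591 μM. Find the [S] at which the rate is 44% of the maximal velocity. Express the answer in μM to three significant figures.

0.0464 μM

v/Vmax = [S]/(Km+[S]) = 0.44, so [S] = Km·0.44/(1 − 0.44) = 0.0591 × 0.7857.
[S] = 0.0464 μM.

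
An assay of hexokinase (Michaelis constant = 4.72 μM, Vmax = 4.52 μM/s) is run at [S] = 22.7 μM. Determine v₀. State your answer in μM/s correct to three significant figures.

3.74 μM/s

v = Vmax·[S]/(Km + [S]) = 4.52 × 22.7 / (4.72 + 22.7)
  = 102.6 / 27.42 = 3.74 μM/s.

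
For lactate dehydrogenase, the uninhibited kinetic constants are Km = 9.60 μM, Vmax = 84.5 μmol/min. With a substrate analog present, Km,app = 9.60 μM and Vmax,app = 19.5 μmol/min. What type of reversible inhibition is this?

noncompetitive

Vmax decreases (84.5 → 19.5 μmol/min) while Km is unchanged — pure noncompetitive inhibition.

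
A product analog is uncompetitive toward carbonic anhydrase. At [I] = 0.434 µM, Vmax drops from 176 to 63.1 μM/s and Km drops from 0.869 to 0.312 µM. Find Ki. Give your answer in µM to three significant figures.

0.243 µM

Uncompetitive: Vmax,app = Vmax/α (and Km,app = Km/α) with α = 1 + [I]/Ki.
α = Vmax/Vmax,app = 176/63.1 = 2.789.
Since α = 1 + [I]/Ki, [I]/Ki = 2.789 − 1 = 1.789 and Ki = 0.434/1.789 = 0.243 µM.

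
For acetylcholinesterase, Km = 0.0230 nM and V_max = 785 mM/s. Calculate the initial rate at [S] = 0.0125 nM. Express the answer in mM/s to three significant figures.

276 mM/s

[S]/(Km+[S]) = 0.0125/0.03550 = 0.3521, the fractional saturation.
v = 0.3521 × Vmax = 0.3521 × 785 = 276 mM/s.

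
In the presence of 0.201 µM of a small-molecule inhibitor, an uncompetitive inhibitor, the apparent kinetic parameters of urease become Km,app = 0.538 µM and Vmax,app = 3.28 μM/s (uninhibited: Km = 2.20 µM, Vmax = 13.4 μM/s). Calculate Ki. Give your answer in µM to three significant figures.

Uncompetitive: Vmax,app = Vmax/α (and Km,app = Km/α) with α = 1 + [I]/Ki.
α = Vmax/Vmax,app = 13.4/3.28 = 4.085.
Ki = [I]/(α − 1) = 0.201/3.085 = 0.0651 µM.

0.0651 µM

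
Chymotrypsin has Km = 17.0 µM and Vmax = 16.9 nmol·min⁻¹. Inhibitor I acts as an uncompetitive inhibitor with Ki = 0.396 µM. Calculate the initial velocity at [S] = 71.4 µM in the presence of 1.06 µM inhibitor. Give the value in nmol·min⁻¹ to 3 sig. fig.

4.32 nmol·min⁻¹

With α = 1 + [I]/Ki = 1 + 1.06/0.396 = 3.677, the uncompetitive rate law is v = (Vmax/α)·[S] / (Km/α + [S]).
v = (16.9/3.677)×71.4 / (17.0/3.677 + 71.4) = 328.2/76.02 = 4.32 nmol·min⁻¹.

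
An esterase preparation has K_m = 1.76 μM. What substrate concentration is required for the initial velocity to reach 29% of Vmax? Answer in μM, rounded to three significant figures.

v/Vmax = [S]/(Km+[S]) = 0.29, so [S] = Km·0.29/(1 − 0.29) = 1.76 × 0.4085.
[S] = 0.719 μM.

0.719 μM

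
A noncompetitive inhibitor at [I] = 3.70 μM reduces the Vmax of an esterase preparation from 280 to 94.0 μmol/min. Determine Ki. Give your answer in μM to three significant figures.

1.87 μM

Noncompetitive: Vmax,app = Vmax/α with α = 1 + [I]/Ki.
α = Vmax/Vmax,app = 280/94.0 = 2.979.
Since α = 1 + [I]/Ki, [I]/Ki = 2.979 − 1 = 1.979 and Ki = 3.70/1.979 = 1.87 μM.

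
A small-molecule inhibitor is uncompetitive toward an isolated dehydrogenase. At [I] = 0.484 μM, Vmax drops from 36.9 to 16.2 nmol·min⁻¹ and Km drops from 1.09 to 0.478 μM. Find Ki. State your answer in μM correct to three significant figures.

0.379 μM

Uncompetitive: Vmax,app = Vmax/α (and Km,app = Km/α) with α = 1 + [I]/Ki.
α = Vmax/Vmax,app = 36.9/16.2 = 2.278.
Ki = [I]/(α − 1) = 0.484/1.278 = 0.379 μM.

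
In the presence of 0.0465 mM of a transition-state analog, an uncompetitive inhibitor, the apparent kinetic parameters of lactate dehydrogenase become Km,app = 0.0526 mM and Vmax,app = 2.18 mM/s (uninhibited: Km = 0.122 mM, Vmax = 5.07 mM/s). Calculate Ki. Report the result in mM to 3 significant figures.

0.0351 mM

Uncompetitive: Vmax,app = Vmax/α (and Km,app = Km/α) with α = 1 + [I]/Ki.
α = Vmax/Vmax,app = 5.07/2.18 = 2.326.
Since α = 1 + [I]/Ki, [I]/Ki = 2.326 − 1 = 1.326 and Ki = 0.0465/1.326 = 0.0351 mM.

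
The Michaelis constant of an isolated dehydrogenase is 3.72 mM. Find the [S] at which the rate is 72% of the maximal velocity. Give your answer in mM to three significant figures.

9.57 mM

v/Vmax = [S]/(Km+[S]) = 0.72, so [S] = Km·0.72/(1 − 0.72) = 3.72 × 2.571.
[S] = 9.57 mM.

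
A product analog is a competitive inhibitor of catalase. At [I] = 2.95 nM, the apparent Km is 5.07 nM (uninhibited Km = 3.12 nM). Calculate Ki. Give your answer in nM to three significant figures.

Competitive: Km,app = α·Km with α = 1 + [I]/Ki.
α = Km,app/Km = 5.07/3.12 = 1.625.
Since α = 1 + [I]/Ki, [I]/Ki = 1.625 − 1 = 0.6250 and Ki = 2.95/0.6250 = 4.72 nM.

4.72 nM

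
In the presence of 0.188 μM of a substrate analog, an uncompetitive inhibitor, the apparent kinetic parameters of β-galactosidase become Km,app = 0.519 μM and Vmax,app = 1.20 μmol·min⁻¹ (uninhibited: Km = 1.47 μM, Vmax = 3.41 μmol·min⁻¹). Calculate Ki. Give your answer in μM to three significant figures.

Uncompetitive: Vmax,app = Vmax/α (and Km,app = Km/α) with α = 1 + [I]/Ki.
α = Vmax/Vmax,app = 3.41/1.20 = 2.842.
Since α = 1 + [I]/Ki, [I]/Ki = 2.842 − 1 = 1.842 and Ki = 0.188/1.842 = 0.102 μM.

0.102 μM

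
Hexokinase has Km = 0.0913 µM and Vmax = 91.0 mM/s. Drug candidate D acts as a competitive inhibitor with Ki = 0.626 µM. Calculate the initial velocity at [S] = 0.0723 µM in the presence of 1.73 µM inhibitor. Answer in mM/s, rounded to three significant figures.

15.8 mM/s

With α = 1 + [I]/Ki = 1 + 1.73/0.626 = 3.764, the competitive rate law is v = Vmax[S] / (αKm + [S]).
v = 91.0×0.0723 / (3.764×0.0913 + 0.0723) = 6.579/0.4159 = 15.8 mM/s.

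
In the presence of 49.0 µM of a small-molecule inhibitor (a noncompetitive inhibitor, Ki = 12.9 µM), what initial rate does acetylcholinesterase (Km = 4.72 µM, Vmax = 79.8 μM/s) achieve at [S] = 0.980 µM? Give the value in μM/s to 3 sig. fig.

2.86 μM/s

α = 1 + [I]/Ki = 1 + 49.0/12.9 = 4.798.
For a noncompetitive inhibitor, Vmax is reduced to Vmax/α while Km is unchanged: Km,app = 4.72 µM, Vmax,app = 16.6 μM/s.
v = Vmax,app·[S]/(Km,app + [S]) = 16.6 × 0.980/(4.72 + 0.980) = 2.86 μM/s.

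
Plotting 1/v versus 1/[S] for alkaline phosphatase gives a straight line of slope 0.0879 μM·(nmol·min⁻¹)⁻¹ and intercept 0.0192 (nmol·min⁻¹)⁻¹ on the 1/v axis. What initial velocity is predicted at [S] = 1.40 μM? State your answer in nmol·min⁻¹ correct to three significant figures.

The y-intercept is 1/Vmax, so Vmax = 1/0.0192 = 52.1 nmol·min⁻¹.
The slope is Km/Vmax, so Km = 0.0879 × 52.1 = 4.58 μM.
Then v = 52.1 × 1.40/(4.58 + 1.40) = 12.2 nmol·min⁻¹.

12.2 nmol·min⁻¹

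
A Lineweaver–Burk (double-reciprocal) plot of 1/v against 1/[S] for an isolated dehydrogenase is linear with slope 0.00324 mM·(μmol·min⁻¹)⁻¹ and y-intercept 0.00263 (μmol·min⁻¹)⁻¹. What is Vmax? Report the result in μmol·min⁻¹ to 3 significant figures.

380 μmol·min⁻¹

The y-intercept of a Lineweaver–Burk plot equals 1/Vmax, so Vmax = 1/0.00263 = 380 μmol·min⁻¹.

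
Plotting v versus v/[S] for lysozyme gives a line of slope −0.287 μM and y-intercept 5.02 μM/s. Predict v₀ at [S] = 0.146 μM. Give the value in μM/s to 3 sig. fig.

In the Eadie–Hofstee form v = Vmax − Km·(v/[S]), the slope is −Km and the intercept is Vmax, so Km = 0.287 μM and Vmax = 5.02 μM/s.
v = 5.02 × 0.146/(0.287 + 0.146) = 1.69 μM/s.

1.69 μM/s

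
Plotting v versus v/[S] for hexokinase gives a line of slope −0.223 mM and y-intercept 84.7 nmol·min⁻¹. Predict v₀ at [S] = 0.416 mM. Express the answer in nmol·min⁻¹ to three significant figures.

In the Eadie–Hofstee form v = Vmax − Km·(v/[S]), the slope is −Km and the intercept is Vmax, so Km = 0.223 mM and Vmax = 84.7 nmol·min⁻¹.
v = 84.7 × 0.416/(0.223 + 0.416) = 55.1 nmol·min⁻¹.

55.1 nmol·min⁻¹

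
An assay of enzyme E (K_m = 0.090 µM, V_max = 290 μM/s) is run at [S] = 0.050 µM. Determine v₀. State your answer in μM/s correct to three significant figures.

104 μM/s

v = Vmax·[S]/(Km + [S]) = 290 × 0.050 / (0.090 + 0.050)
  = 14.50 / 0.1400 = 104 μM/s.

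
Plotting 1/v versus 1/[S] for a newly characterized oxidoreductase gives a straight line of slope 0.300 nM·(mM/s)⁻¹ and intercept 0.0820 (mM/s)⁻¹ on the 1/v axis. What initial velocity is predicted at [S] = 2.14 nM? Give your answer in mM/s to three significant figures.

The y-intercept is 1/Vmax, so Vmax = 1/0.0820 = 12.2 mM/s.
The slope is Km/Vmax, so Km = 0.300 × 12.2 = 3.66 nM.
Then v = 12.2 × 2.14/(3.66 + 2.14) = 4.50 mM/s.

4.50 mM/s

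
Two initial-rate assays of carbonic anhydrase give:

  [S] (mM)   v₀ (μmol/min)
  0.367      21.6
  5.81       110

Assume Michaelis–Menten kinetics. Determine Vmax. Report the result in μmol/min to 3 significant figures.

In reciprocal form, 1/v = (Km/Vmax)·(1/[S]) + 1/Vmax. The two points give (1/[S], 1/v) = (2.725, 0.04630) and (0.1721, 0.009091).
Slope = (0.04630 − 0.009091)/(2.725 − 0.1721) = 0.01458; intercept = 0.04630 − 0.01458×2.725 = 0.006582.
Vmax = 1/intercept = 152 μmol/min; Km = slope × Vmax = 0.01458 × 152 = 2.21 mM.

152 μmol/min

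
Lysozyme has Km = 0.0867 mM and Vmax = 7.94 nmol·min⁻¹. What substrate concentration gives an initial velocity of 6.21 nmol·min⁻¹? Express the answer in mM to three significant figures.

Rearranging v = Vmax[S]/(Km+[S]) gives [S] = Km·v/(Vmax − v).
[S] = 0.0867 × 6.21 / (7.94 − 6.21) = 0.5384/1.730 = 0.311 mM.

0.311 mM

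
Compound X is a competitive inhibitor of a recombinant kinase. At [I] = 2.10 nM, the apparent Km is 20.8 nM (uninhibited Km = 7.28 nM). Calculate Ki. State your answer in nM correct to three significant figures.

1.13 nM

Competitive: Km,app = α·Km with α = 1 + [I]/Ki.
α = Km,app/Km = 20.8/7.28 = 2.857.
Ki = [I]/(α − 1) = 2.10/1.857 = 1.13 nM.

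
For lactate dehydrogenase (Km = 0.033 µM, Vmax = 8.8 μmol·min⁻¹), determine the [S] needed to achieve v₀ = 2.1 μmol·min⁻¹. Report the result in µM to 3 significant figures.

Rearranging v = Vmax[S]/(Km+[S]) gives [S] = Km·v/(Vmax − v).
[S] = 0.033 × 2.1 / (8.8 − 2.1) = 0.06930/6.700 = 0.0103 µM.

0.0103 µM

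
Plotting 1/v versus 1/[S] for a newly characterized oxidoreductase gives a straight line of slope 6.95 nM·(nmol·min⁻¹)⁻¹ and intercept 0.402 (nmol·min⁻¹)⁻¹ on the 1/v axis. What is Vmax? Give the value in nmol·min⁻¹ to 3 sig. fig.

The y-intercept of a Lineweaver–Burk plot equals 1/Vmax, so Vmax = 1/0.402 = 2.49 nmol·min⁻¹.

2.49 nmol·min⁻¹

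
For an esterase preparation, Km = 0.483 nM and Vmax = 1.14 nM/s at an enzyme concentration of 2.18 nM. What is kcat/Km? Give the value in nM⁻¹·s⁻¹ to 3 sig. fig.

kcat = Vmax/[E]total = 1.14/2.18 = 0.523 s⁻¹.
kcat/Km = 0.523/0.483 = 1.08 nM⁻¹·s⁻¹.

1.08 nM⁻¹·s⁻¹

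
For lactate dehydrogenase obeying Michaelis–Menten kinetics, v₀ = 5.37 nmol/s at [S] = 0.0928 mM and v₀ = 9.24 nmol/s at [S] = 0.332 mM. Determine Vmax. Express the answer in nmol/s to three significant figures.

12.8 nmol/s

In reciprocal form, 1/v = (Km/Vmax)·(1/[S]) + 1/Vmax. The two points give (1/[S], 1/v) = (10.78, 0.1862) and (3.012, 0.1082).
Slope = (0.1862 − 0.1082)/(10.78 − 3.012) = 0.01005; intercept = 0.1862 − 0.01005×10.78 = 0.07797.
Vmax = 1/intercept = 12.8 nmol/s; Km = slope × Vmax = 0.01005 × 12.8 = 0.129 mM.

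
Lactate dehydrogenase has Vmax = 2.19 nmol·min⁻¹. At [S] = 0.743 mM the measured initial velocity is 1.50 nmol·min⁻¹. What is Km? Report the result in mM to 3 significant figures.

From v = Vmax[S]/(Km+[S]), Km = [S](Vmax − v)/v.
Km = 0.743 × (2.19 − 1.50) / 1.50 = 0.5127/1.50 = 0.342 mM.

0.342 mM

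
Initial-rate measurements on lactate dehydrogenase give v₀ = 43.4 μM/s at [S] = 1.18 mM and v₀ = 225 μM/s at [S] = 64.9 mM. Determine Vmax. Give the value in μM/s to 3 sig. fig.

244 μM/s

From v = Vmax[S]/(Km+[S]), each point gives Vmax = v(Km+[S])/[S].
Equating: 43.4(Km+1.18)/1.18 = 225(Km+64.9)/64.9.
36.78·Km + 43.4 = 3.467·Km + 225, so (36.78 − 3.467)·Km = 225 − 43.4.
Km = 181.6/33.31 = 5.45 mM; then Vmax = 43.4(5.45+1.18)/1.18 = 244 μM/s.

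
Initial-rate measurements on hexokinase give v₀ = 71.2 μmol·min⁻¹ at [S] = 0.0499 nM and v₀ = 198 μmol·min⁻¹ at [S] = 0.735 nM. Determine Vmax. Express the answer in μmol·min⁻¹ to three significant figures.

228 μmol·min⁻¹

From v = Vmax[S]/(Km+[S]), each point gives Vmax = v(Km+[S])/[S].
Equating: 71.2(Km+0.0499)/0.0499 = 198(Km+0.735)/0.735.
1427·Km + 71.2 = 269.4·Km + 198, so (1427 − 269.4)·Km = 198 − 71.2.
Km = 126.8/1157 = 0.110 nM; then Vmax = 71.2(0.110+0.0499)/0.0499 = 228 μmol·min⁻¹.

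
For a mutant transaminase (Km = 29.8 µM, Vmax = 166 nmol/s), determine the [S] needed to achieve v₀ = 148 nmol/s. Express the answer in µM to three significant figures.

245 µM

The required fractional saturation is v/Vmax = 148/166 = 0.8916.
Then [S]/(Km+[S]) = 0.8916 ⇒ [S] = 29.8 × 0.8916/(1 − 0.8916) = 245 µM.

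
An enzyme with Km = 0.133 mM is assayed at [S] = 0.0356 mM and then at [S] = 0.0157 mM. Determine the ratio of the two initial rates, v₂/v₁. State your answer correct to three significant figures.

Since Vmax cancels, v₂/v₁ = [S]₂(Km+[S]₁) / [S]₁(Km+[S]₂).
= 0.0157×(0.133+0.0356) / (0.0356×(0.133+0.0157)) = 0.002647/0.005294 = 0.500.

0.500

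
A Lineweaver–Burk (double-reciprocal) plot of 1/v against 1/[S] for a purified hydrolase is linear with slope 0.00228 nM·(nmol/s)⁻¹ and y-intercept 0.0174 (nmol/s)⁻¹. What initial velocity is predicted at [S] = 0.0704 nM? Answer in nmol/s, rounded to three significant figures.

20.1 nmol/s

The y-intercept is 1/Vmax, so Vmax = 1/0.0174 = 57.5 nmol/s.
The slope is Km/Vmax, so Km = 0.00228 × 57.5 = 0.131 nM.
Then v = 57.5 × 0.0704/(0.131 + 0.0704) = 20.1 nmol/s.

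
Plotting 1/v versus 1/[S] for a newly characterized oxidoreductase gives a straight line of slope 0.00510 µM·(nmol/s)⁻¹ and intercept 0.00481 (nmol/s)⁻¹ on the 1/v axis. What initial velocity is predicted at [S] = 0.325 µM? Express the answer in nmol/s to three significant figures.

The y-intercept is 1/Vmax, so Vmax = 1/0.00481 = 208 nmol/s.
The slope is Km/Vmax, so Km = 0.00510 × 208 = 1.06 µM.
Then v = 208 × 0.325/(1.06 + 0.325) = 48.8 nmol/s.

48.8 nmol/s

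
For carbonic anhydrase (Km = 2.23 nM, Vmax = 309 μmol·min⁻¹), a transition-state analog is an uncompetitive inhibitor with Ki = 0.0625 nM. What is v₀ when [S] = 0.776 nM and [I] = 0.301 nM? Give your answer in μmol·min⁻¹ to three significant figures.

35.6 μmol·min⁻¹

With α = 1 + [I]/Ki = 1 + 0.301/0.0625 = 5.816, the uncompetitive rate law is v = (Vmax/α)·[S] / (Km/α + [S]).
v = (309/5.816)×0.776 / (2.23/5.816 + 0.776) = 41.23/1.159 = 35.6 μmol·min⁻¹.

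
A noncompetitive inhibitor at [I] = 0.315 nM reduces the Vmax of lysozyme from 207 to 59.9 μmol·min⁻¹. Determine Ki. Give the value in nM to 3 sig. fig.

0.128 nM

Noncompetitive: Vmax,app = Vmax/α with α = 1 + [I]/Ki.
α = Vmax/Vmax,app = 207/59.9 = 3.456.
Since α = 1 + [I]/Ki, [I]/Ki = 3.456 − 1 = 2.456 and Ki = 0.315/2.456 = 0.128 nM.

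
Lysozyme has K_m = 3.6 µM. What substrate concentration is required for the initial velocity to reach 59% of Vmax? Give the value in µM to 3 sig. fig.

v/Vmax = [S]/(Km+[S]) = 0.59, so [S] = Km·0.59/(1 − 0.59) = 3.6 × 1.439.
[S] = 5.18 µM.

5.18 µM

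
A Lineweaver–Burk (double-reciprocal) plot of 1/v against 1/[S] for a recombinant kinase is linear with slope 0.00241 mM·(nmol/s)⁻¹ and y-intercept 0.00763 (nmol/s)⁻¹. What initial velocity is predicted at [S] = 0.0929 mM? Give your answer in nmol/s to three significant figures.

29.8 nmol/s

The y-intercept is 1/Vmax, so Vmax = 1/0.00763 = 131 nmol/s.
The slope is Km/Vmax, so Km = 0.00241 × 131 = 0.316 mM.
Then v = 131 × 0.0929/(0.316 + 0.0929) = 29.8 nmol/s.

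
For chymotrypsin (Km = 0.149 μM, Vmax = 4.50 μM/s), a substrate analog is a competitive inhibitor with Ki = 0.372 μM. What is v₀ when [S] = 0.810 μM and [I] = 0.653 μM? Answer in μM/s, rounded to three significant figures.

α = 1 + [I]/Ki = 1 + 0.653/0.372 = 2.755.
For a competitive inhibitor, Vmax is unchanged and the apparent Km becomes α·Km: Km,app = 0.411 μM, Vmax,app = 4.50 μM/s.
v = Vmax,app·[S]/(Km,app + [S]) = 4.50 × 0.810/(0.411 + 0.810) = 2.99 μM/s.

2.99 μM/s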